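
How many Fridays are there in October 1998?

Oct 1, 1998 is a Thursday.
From Oct 1, 1998 to Oct 31, 1998 is 31 days inclusive.
31 = 7 × 4 + 3, so there are 4 full weeks plus 3 extra days.
Each full week contributes one Friday: 4 so far.
The 3 extra days are Thu, Fri, Sat — 1 of them qualifies.
Total: 4 + 1 = 5.

5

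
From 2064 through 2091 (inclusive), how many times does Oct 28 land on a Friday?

4

Day of week of October 28 in each year:
2064: Tue, 2065: Wed, 2066: Thu, 2067: Fri ✓, 2068: Sun, 2069: Mon, 2070: Tue, 2071: Wed, 2072: Fri ✓, 2073: Sat, 2074: Sun, 2075: Mon, 2076: Wed, 2077: Thu, 2078: Fri ✓, 2079: Sat, 2080: Mon, 2081: Tue, 2082: Wed, 2083: Thu, 2084: Sat, 2085: Sun, 2086: Mon, 2087: Tue, 2088: Thu, 2089: Fri ✓, 2090: Sat, 2091: Sun
Fridays: 2067, 2072, 2078, 2089.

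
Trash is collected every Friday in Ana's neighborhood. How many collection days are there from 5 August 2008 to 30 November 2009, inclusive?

5 August 2008 is a Tuesday.
From 5 August 2008 to 30 November 2009 is 483 days inclusive.
483 = 7 × 69, so the span is exactly 69 full weeks.
Each full week contributes one Friday: 69 so far.

69 Fridays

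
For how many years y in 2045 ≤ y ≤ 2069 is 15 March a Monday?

Day of week of March 15 in each year:
2045: Wed, 2046: Thu, 2047: Fri, 2048: Sun, 2049: Mon ✓, 2050: Tue, 2051: Wed, 2052: Fri, 2053: Sat, 2054: Sun, 2055: Mon ✓, 2056: Wed, 2057: Thu, 2058: Fri, 2059: Sat, 2060: Mon ✓, 2061: Tue, 2062: Wed, 2063: Thu, 2064: Sat, 2065: Sun, 2066: Mon ✓, 2067: Tue, 2068: Thu, 2069: Fri
Mondays: 2049, 2055, 2060, 2066.

4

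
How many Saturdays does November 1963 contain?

5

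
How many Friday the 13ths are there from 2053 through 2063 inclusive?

Friday-the-13ths by year:
2053: Jun
2054: Feb, Mar, Nov
2055: Aug
2056: Oct
2057: Apr, Jul
2058: Sep, Dec
2059: Jun
2060: Feb, Aug
2061: May
2062: Jan, Oct
2063: Apr, Jul

18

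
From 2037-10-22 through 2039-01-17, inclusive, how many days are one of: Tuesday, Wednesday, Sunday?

193

2037-10-22 is a Thursday.
From 2037-10-22 to 2039-01-17 is 453 days inclusive.
453 = 7 × 64 + 5, so there are 64 full weeks plus 5 extra days.
Each full week contributes 3 days from the set (Tue, Wed, Sun): 64 × 3 = 192.
The 5 extra days are Thursday, Friday, Saturday, Sunday, Monday — 1 of them qualifies.
Total: 192 + 1 = 193.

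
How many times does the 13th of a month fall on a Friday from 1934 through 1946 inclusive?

Friday-the-13ths by year:
1934: Apr, Jul
1935: Sep, Dec
1936: Mar, Nov
1937: Aug
1938: May
1939: Jan, Oct
1940: Sep, Dec
1941: Jun
1942: Feb, Mar, Nov
1943: Aug
1944: Oct
1945: Apr, Jul
1946: Sep, Dec

22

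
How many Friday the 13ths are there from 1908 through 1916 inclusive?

Friday-the-13ths by year:
1908: Mar, Nov
1909: Aug
1910: May
1911: Jan, Oct
1912: Sep, Dec
1913: Jun
1914: Feb, Mar, Nov
1915: Aug
1916: Oct

14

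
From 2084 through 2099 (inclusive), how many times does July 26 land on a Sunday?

2

Day of week of July 26 in each year:
2084: Wed, 2085: Thu, 2086: Fri, 2087: Sat, 2088: Mon, 2089: Tue, 2090: Wed, 2091: Thu, 2092: Sat, 2093: Sun ✓, 2094: Mon, 2095: Tue, 2096: Thu, 2097: Fri, 2098: Sat, 2099: Sun ✓
Sundays: 2093, 2099.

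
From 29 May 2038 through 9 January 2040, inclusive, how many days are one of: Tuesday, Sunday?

169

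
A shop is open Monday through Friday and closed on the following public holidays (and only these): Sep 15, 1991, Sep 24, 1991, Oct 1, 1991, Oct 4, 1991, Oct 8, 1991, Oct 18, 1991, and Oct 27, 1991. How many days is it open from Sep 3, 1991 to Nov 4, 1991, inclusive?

Sep 3, 1991 is a Tuesday.
The range spans 63 days (inclusive of both endpoints).
63 = 7 × 9, so the span is exactly 9 full weeks.
Each full week contributes 5 weekdays (Mon–Fri): 9 × 5 = 45.
Holidays: Sep 15, 1991 (Sun); Sep 24, 1991 (Tue); Oct 1, 1991 (Tue); Oct 4, 1991 (Fri); Oct 8, 1991 (Tue); Oct 18, 1991 (Fri); Oct 27, 1991 (Sun).
5 of the 7 holidays fall on weekdays; the rest are weekends and were already excluded.
Business days: 45 − 5 = 40.

40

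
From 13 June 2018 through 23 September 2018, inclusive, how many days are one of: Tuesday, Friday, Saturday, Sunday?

59

13 June 2018 is a Wednesday.
The range spans 103 days (inclusive of both endpoints).
103 = 7 × 14 + 5, so there are 14 full weeks plus 5 extra days.
Each full week contributes 4 days from the set (Tue, Fri, Sat, Sun): 14 × 4 = 56.
The 5 extra days are Wed, Thu, Fri, Sat, Sun — 3 of them qualify.
Total: 56 + 3 = 59.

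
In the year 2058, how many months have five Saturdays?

4

A month has five Saturdays exactly when Saturday falls within its first (length − 28) days.
Jan: 31 days, starts Tue → 5 of Tue, Wed, Thu
Feb: 28 days, starts Fri → 5 of (none)
Mar: 31 days, starts Fri → 5 of Fri, Sat, Sun ✓
Apr: 30 days, starts Mon → 5 of Mon, Tue
May: 31 days, starts Wed → 5 of Wed, Thu, Fri
Jun: 30 days, starts Sat → 5 of Sat, Sun ✓
Jul: 31 days, starts Mon → 5 of Mon, Tue, Wed
Aug: 31 days, starts Thu → 5 of Thu, Fri, Sat ✓
Sep: 30 days, starts Sun → 5 of Sun, Mon
Oct: 31 days, starts Tue → 5 of Tue, Wed, Thu
Nov: 30 days, starts Fri → 5 of Fri, Sat ✓
Dec: 31 days, starts Sun → 5 of Sun, Mon, Tue
Months with five Saturdays: Mar, Jun, Aug, Nov.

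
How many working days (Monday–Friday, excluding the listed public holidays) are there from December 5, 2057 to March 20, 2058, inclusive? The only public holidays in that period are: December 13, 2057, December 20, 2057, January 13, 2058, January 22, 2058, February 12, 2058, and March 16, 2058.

72

December 5, 2057 is a Wednesday.
The range spans 106 days (inclusive of both endpoints).
106 = 7 × 15 + 1, so there are 15 full weeks plus 1 extra day.
Each full week contributes 5 weekdays (Mon–Fri): 15 × 5 = 75.
The 1 extra day is Wed — 1 of them qualifies.
Total: 75 + 1 = 76.
Holidays: December 13, 2057 (Thu); December 20, 2057 (Thu); January 13, 2058 (Sun); January 22, 2058 (Tue); February 12, 2058 (Tue); March 16, 2058 (Sat).
4 of the 6 holidays fall on weekdays; the rest are weekends and were already excluded.
Business days: 76 − 4 = 72.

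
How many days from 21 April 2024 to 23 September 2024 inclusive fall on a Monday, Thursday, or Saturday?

21 April 2024 is a Sunday.
That's 156 days from start to end, counting both.
156 = 7 × 22 + 2, so there are 22 full weeks plus 2 extra days.
Each full week contributes 3 days from the set (Mon, Thu, Sat): 22 × 3 = 66.
The 2 extra days are Sun, Mon — 1 of them qualifies.
Total: 66 + 1 = 67.

67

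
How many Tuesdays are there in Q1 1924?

1 January 1924 is a Tuesday.
That's 91 days from start to end, counting both.
91 = 7 × 13, so the span is exactly 13 full weeks.
Each full week contributes one Tuesday: 13 so far.
Total: 13.

13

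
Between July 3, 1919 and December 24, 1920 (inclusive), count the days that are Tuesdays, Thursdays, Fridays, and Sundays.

310

July 3, 1919 is a Thursday.
From July 3, 1919 to December 24, 1920 is 541 days inclusive.
541 = 7 × 77 + 2, so there are 77 full weeks plus 2 extra days.
Each full week contributes 4 days from the set (Tue, Thu, Fri, Sun): 77 × 4 = 308.
The 2 extra days are Thursday, Friday — 2 of them qualify.
Total: 308 + 2 = 310.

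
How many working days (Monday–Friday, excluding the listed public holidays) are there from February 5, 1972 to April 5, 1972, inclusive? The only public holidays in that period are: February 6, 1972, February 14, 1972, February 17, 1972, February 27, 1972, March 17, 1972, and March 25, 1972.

February 5, 1972 is a Saturday.
From February 5, 1972 to April 5, 1972 is 61 days inclusive.
61 = 7 × 8 + 5, so there are 8 full weeks plus 5 extra days.
Each full week contributes 5 weekdays (Mon–Fri): 8 × 5 = 40.
The 5 extra days are Saturday, Sunday, Monday, Tuesday, Wednesday — 3 of them qualify.
Total: 40 + 3 = 43.
Holidays: February 6, 1972 (Sun); February 14, 1972 (Mon); February 17, 1972 (Thu); February 27, 1972 (Sun); March 17, 1972 (Fri); March 25, 1972 (Sat).
3 of the 6 holidays fall on weekdays; the rest are weekends and were already excluded.
Business days: 43 − 3 = 40.

40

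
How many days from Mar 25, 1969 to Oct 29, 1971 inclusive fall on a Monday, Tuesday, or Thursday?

407

Mar 25, 1969 is a Tuesday.
The range spans 949 days (inclusive of both endpoints).
949 = 7 × 135 + 4, so there are 135 full weeks plus 4 extra days.
Each full week contributes 3 days from the set (Mon, Tue, Thu): 135 × 3 = 405.
The 4 extra days are Tuesday, Wednesday, Thursday, Friday — 2 of them qualify.
Total: 405 + 2 = 407.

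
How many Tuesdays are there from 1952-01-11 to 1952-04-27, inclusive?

15 Tuesdays

1952-01-11 is a Friday.
The range spans 108 days (inclusive of both endpoints).
108 = 7 × 15 + 3, so there are 15 full weeks plus 3 extra days.
Each full week contributes one Tuesday: 15 so far.
The 3 extra days are Fri, Sat, Sun — none qualify.
Total: 15 + 0 = 15.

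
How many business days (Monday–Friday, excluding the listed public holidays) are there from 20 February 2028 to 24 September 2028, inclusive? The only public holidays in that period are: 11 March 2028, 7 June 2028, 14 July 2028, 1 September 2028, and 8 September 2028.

20 February 2028 is a Sunday.
The range spans 218 days (inclusive of both endpoints).
218 = 7 × 31 + 1, so there are 31 full weeks plus 1 extra day.
Each full week contributes 5 weekdays (Mon–Fri): 31 × 5 = 155.
The 1 extra day is Sun — none qualify.
Total: 155 + 0 = 155.
Holidays: 11 March 2028 (Sat); 7 June 2028 (Wed); 14 July 2028 (Fri); 1 September 2028 (Fri); 8 September 2028 (Fri).
4 of the 5 holidays fall on weekdays; the rest are weekends and were already excluded.
Business days: 155 − 4 = 151.

151 business days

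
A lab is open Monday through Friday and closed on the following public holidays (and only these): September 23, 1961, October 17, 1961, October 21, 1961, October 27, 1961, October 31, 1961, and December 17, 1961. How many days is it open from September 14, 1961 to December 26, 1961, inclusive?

September 14, 1961 is a Thursday.
From September 14, 1961 to December 26, 1961 is 104 days inclusive.
104 = 7 × 14 + 6, so there are 14 full weeks plus 6 extra days.
Each full week contributes 5 weekdays (Mon–Fri): 14 × 5 = 70.
The 6 extra days are Thu, Fri, Sat, Sun, Mon, Tue — 4 of them qualify.
Total: 70 + 4 = 74.
Holidays: September 23, 1961 (Sat); October 17, 1961 (Tue); October 21, 1961 (Sat); October 27, 1961 (Fri); October 31, 1961 (Tue); December 17, 1961 (Sun).
3 of the 6 holidays fall on weekdays; the rest are weekends and were already excluded.
Business days: 74 − 3 = 71.

71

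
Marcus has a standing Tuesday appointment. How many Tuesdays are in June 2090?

Jun 1, 2090 is a Thursday.
That's 30 days from start to end, counting both.
30 = 7 × 4 + 2, so there are 4 full weeks plus 2 extra days.
Each full week contributes one Tuesday: 4 so far.
The 2 extra days are Thu, Fri — none qualify.
Total: 4 + 0 = 4.

4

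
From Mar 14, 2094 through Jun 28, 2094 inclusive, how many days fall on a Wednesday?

Mar 14, 2094 is a Sunday.
From Mar 14, 2094 to Jun 28, 2094 is 107 days inclusive.
107 = 7 × 15 + 2, so there are 15 full weeks plus 2 extra days.
Each full week contributes one Wednesday: 15 so far.
The 2 extra days are Sunday, Monday — none qualify.
Total: 15 + 0 = 15.

15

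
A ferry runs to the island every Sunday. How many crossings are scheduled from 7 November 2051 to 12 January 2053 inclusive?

7 November 2051 is a Tuesday.
The range spans 433 days (inclusive of both endpoints).
433 = 7 × 61 + 6, so there are 61 full weeks plus 6 extra days.
Each full week contributes one Sunday: 61 so far.
The 6 extra days are Tuesday, Wednesday, Thursday, Friday, Saturday, Sunday — 1 of them qualifies.
Total: 61 + 1 = 62.

62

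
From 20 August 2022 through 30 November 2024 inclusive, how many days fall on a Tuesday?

20 August 2022 is a Saturday.
From 20 August 2022 to 30 November 2024 is 834 days inclusive.
834 = 7 × 119 + 1, so there are 119 full weeks plus 1 extra day.
Each full week contributes one Tuesday: 119 so far.
The 1 extra day is Saturday — none qualify.
Total: 119 + 0 = 119.

119 Tuesdays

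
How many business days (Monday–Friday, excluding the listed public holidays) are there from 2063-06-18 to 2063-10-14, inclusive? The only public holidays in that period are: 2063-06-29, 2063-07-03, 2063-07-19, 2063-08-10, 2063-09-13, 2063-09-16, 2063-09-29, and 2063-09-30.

2063-06-18 is a Monday.
The range spans 119 days (inclusive of both endpoints).
119 = 7 × 17, so the span is exactly 17 full weeks.
Each full week contributes 5 weekdays (Mon–Fri): 17 × 5 = 85.
Holidays: 2063-06-29 (Fri); 2063-07-03 (Tue); 2063-07-19 (Thu); 2063-08-10 (Fri); 2063-09-13 (Thu); 2063-09-16 (Sun); 2063-09-29 (Sat); 2063-09-30 (Sun).
5 of the 8 holidays fall on weekdays; the rest are weekends and were already excluded.
Business days: 85 − 5 = 80.

80 business days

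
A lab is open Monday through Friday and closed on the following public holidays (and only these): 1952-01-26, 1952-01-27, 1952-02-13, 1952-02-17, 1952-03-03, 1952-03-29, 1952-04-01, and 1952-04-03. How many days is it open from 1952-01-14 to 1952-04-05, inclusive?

56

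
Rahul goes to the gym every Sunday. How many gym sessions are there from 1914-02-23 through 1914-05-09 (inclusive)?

10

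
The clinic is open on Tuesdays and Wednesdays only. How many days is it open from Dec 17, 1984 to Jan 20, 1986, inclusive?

114

Dec 17, 1984 is a Monday.
From Dec 17, 1984 to Jan 20, 1986 is 400 days inclusive.
400 = 7 × 57 + 1, so there are 57 full weeks plus 1 extra day.
Each full week contributes 2 days from the set (Tue, Wed): 57 × 2 = 114.
The 1 extra day is Monday — none qualify.
Total: 114 + 0 = 114.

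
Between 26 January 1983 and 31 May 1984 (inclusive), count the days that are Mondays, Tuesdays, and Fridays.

210

26 January 1983 is a Wednesday.
The range spans 492 days (inclusive of both endpoints).
492 = 7 × 70 + 2, so there are 70 full weeks plus 2 extra days.
Each full week contributes 3 days from the set (Mon, Tue, Fri): 70 × 3 = 210.
The 2 extra days are Wed, Thu — none qualify.
Total: 210 + 0 = 210.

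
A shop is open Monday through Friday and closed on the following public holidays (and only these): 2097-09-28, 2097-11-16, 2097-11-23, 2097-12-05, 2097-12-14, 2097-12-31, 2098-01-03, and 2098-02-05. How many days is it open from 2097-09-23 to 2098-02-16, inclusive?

2097-09-23 is a Monday.
The range spans 147 days (inclusive of both endpoints).
147 = 7 × 21, so the span is exactly 21 full weeks.
Each full week contributes 5 weekdays (Mon–Fri): 21 × 5 = 105.
Total: 105.
Holidays: 2097-09-28 (Sat); 2097-11-16 (Sat); 2097-11-23 (Sat); 2097-12-05 (Thu); 2097-12-14 (Sat); 2097-12-31 (Tue); 2098-01-03 (Fri); 2098-02-05 (Wed).
4 of the 8 holidays fall on weekdays; the rest are weekends and were already excluded.
Business days: 105 − 4 = 101.

101 working days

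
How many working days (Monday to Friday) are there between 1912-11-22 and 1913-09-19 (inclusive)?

216

1912-11-22 is a Friday.
That's 302 days from start to end, counting both.
302 = 7 × 43 + 1, so there are 43 full weeks plus 1 extra day.
Each full week contributes 5 weekdays (Mon–Fri): 43 × 5 = 215.
The 1 extra day is Friday — 1 of them qualifies.
Total: 215 + 1 = 216.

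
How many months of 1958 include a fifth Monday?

4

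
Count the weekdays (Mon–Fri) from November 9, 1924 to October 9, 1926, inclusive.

November 9, 1924 is a Sunday.
From November 9, 1924 to October 9, 1926 is 700 days inclusive.
700 = 7 × 100, so the span is exactly 100 full weeks.
Each full week contributes 5 weekdays (Mon–Fri): 100 × 5 = 500.

500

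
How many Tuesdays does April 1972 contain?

4

1 April 1972 is a Saturday.
That's 30 days from start to end, counting both.
30 = 7 × 4 + 2, so there are 4 full weeks plus 2 extra days.
Each full week contributes one Tuesday: 4 so far.
The 2 extra days are Saturday, Sunday — none qualify.
Total: 4 + 0 = 4.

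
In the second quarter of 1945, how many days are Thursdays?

13

1 April 1945 is a Sunday.
That's 91 days from start to end, counting both.
91 = 7 × 13, so the span is exactly 13 full weeks.
Each full week contributes one Thursday: 13 so far.
Total: 13.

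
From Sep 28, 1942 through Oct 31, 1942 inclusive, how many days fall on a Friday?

5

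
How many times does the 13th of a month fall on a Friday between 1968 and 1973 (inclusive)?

10

Friday-the-13ths by year:
1968: Sep, Dec
1969: Jun
1970: Feb, Mar, Nov
1971: Aug
1972: Oct
1973: Apr, Jul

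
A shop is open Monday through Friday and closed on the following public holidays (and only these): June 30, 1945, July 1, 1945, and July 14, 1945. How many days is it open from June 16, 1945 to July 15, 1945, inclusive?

June 16, 1945 is a Saturday.
From June 16, 1945 to July 15, 1945 is 30 days inclusive.
30 = 7 × 4 + 2, so there are 4 full weeks plus 2 extra days.
Each full week contributes 5 weekdays (Mon–Fri): 4 × 5 = 20.
The 2 extra days are Saturday, Sunday — none qualify.
Total: 20 + 0 = 20.
Holidays: June 30, 1945 (Sat); July 1, 1945 (Sun); July 14, 1945 (Sat).
None of the 3 holidays fall on a weekday, so nothing to subtract.
Business days: 20 − 0 = 20.

20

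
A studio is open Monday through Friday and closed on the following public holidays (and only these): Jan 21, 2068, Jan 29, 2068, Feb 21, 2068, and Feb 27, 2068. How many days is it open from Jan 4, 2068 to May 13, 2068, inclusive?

Jan 4, 2068 is a Wednesday.
From Jan 4, 2068 to May 13, 2068 is 131 days inclusive.
131 = 7 × 18 + 5, so there are 18 full weeks plus 5 extra days.
Each full week contributes 5 weekdays (Mon–Fri): 18 × 5 = 90.
The 5 extra days are Wednesday, Thursday, Friday, Saturday, Sunday — 3 of them qualify.
Total: 90 + 3 = 93.
Holidays: Jan 21, 2068 (Sat); Jan 29, 2068 (Sun); Feb 21, 2068 (Tue); Feb 27, 2068 (Mon).
2 of the 4 holidays fall on weekdays; the rest are weekends and were already excluded.
Business days: 93 − 2 = 91.

91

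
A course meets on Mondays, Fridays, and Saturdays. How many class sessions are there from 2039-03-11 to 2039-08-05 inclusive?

64

2039-03-11 is a Friday.
From 2039-03-11 to 2039-08-05 is 148 days inclusive.
148 = 7 × 21 + 1, so there are 21 full weeks plus 1 extra day.
Each full week contributes 3 days from the set (Mon, Fri, Sat): 21 × 3 = 63.
The 1 extra day is Friday — 1 of them qualifies.
Total: 63 + 1 = 64.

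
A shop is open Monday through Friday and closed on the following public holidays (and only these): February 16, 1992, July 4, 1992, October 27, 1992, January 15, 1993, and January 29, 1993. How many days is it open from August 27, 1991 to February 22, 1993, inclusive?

August 27, 1991 is a Tuesday.
That's 546 days from start to end, counting both.
546 = 7 × 78, so the span is exactly 78 full weeks.
Each full week contributes 5 weekdays (Mon–Fri): 78 × 5 = 390.
Total: 390.
Holidays: February 16, 1992 (Sun); July 4, 1992 (Sat); October 27, 1992 (Tue); January 15, 1993 (Fri); January 29, 1993 (Fri).
3 of the 5 holidays fall on weekdays; the rest are weekends and were already excluded.
Business days: 390 − 3 = 387.

387 business days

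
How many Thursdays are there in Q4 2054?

2054-10-01 is a Thursday.
The range spans 92 days (inclusive of both endpoints).
92 = 7 × 13 + 1, so there are 13 full weeks plus 1 extra day.
Each full week contributes one Thursday: 13 so far.
The 1 extra day is Thu — 1 of them qualifies.
Total: 13 + 1 = 14.

14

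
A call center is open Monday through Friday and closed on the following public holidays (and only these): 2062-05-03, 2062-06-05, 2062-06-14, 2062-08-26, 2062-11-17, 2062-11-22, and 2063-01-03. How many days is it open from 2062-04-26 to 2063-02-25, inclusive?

212 business days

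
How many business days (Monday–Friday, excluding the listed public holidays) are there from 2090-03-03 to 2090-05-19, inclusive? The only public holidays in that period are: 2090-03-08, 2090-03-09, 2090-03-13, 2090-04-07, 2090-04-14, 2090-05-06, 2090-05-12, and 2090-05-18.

2090-03-03 is a Friday.
From 2090-03-03 to 2090-05-19 is 78 days inclusive.
78 = 7 × 11 + 1, so there are 11 full weeks plus 1 extra day.
Each full week contributes 5 weekdays (Mon–Fri): 11 × 5 = 55.
The 1 extra day is Fri — 1 of them qualifies.
Total: 55 + 1 = 56.
Holidays: 2090-03-08 (Wed); 2090-03-09 (Thu); 2090-03-13 (Mon); 2090-04-07 (Fri); 2090-04-14 (Fri); 2090-05-06 (Sat); 2090-05-12 (Fri); 2090-05-18 (Thu).
7 of the 8 holidays fall on weekdays; the rest are weekends and were already excluded.
Business days: 56 − 7 = 49.

49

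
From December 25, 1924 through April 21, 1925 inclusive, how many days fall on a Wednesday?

December 25, 1924 is a Thursday.
From December 25, 1924 to April 21, 1925 is 118 days inclusive.
118 = 7 × 16 + 6, so there are 16 full weeks plus 6 extra days.
Each full week contributes one Wednesday: 16 so far.
The 6 extra days are Thu, Fri, Sat, Sun, Mon, Tue — none qualify.
Total: 16 + 0 = 16.

16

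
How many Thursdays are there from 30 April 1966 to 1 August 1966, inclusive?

30 April 1966 is a Saturday.
From 30 April 1966 to 1 August 1966 is 94 days inclusive.
94 = 7 × 13 + 3, so there are 13 full weeks plus 3 extra days.
Each full week contributes one Thursday: 13 so far.
The 3 extra days are Sat, Sun, Mon — none qualify.
Total: 13 + 0 = 13.

13 Thursdays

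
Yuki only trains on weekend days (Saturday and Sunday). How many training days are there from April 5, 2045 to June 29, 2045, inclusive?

April 5, 2045 is a Wednesday.
The range spans 86 days (inclusive of both endpoints).
86 = 7 × 12 + 2, so there are 12 full weeks plus 2 extra days.
Each full week contributes 2 weekend days (Sat, Sun): 12 × 2 = 24.
The 2 extra days are Wednesday, Thursday — none qualify.
Total: 24 + 0 = 24.

24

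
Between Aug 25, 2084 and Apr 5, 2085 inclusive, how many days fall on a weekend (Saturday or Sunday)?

Aug 25, 2084 is a Friday.
The range spans 224 days (inclusive of both endpoints).
224 = 7 × 32, so the span is exactly 32 full weeks.
Each full week contributes 2 weekend days (Sat, Sun): 32 × 2 = 64.
Total: 64.

64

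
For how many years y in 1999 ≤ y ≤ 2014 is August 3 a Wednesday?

Day of week of August 3 in each year:
1999: Tue, 2000: Thu, 2001: Fri, 2002: Sat, 2003: Sun, 2004: Tue, 2005: Wed ✓, 2006: Thu, 2007: Fri, 2008: Sun, 2009: Mon, 2010: Tue, 2011: Wed ✓, 2012: Fri, 2013: Sat, 2014: Sun
Wednesdays: 2005, 2011.

2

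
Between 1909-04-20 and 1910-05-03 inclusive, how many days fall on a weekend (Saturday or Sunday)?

1909-04-20 is a Tuesday.
From 1909-04-20 to 1910-05-03 is 379 days inclusive.
379 = 7 × 54 + 1, so there are 54 full weeks plus 1 extra day.
Each full week contributes 2 weekend days (Sat, Sun): 54 × 2 = 108.
The 1 extra day is Tuesday — none qualify.
Total: 108 + 0 = 108.

108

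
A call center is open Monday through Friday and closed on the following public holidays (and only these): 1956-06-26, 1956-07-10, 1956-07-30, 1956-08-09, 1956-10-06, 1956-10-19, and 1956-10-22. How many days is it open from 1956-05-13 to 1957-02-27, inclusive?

1956-05-13 is a Sunday.
That's 291 days from start to end, counting both.
291 = 7 × 41 + 4, so there are 41 full weeks plus 4 extra days.
Each full week contributes 5 weekdays (Mon–Fri): 41 × 5 = 205.
The 4 extra days are Sunday, Monday, Tuesday, Wednesday — 3 of them qualify.
Total: 205 + 3 = 208.
Holidays: 1956-06-26 (Tue); 1956-07-10 (Tue); 1956-07-30 (Mon); 1956-08-09 (Thu); 1956-10-06 (Sat); 1956-10-19 (Fri); 1956-10-22 (Mon).
6 of the 7 holidays fall on weekdays; the rest are weekends and were already excluded.
Business days: 208 − 6 = 202.

202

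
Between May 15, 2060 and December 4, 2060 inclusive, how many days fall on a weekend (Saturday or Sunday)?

May 15, 2060 is a Saturday.
The range spans 204 days (inclusive of both endpoints).
204 = 7 × 29 + 1, so there are 29 full weeks plus 1 extra day.
Each full week contributes 2 weekend days (Sat, Sun): 29 × 2 = 58.
The 1 extra day is Sat — 1 of them qualifies.
Total: 58 + 1 = 59.

59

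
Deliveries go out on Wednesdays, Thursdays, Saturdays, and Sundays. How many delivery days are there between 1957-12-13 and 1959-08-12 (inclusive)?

1957-12-13 is a Friday.
The range spans 608 days (inclusive of both endpoints).
608 = 7 × 86 + 6, so there are 86 full weeks plus 6 extra days.
Each full week contributes 4 days from the set (Wed, Thu, Sat, Sun): 86 × 4 = 344.
The 6 extra days are Friday, Saturday, Sunday, Monday, Tuesday, Wednesday — 3 of them qualify.
Total: 344 + 3 = 347.

347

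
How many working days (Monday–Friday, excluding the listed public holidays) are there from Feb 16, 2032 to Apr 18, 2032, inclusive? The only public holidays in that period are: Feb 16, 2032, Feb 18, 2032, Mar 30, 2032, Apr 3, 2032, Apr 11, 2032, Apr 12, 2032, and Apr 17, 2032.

Feb 16, 2032 is a Monday.
From Feb 16, 2032 to Apr 18, 2032 is 63 days inclusive.
63 = 7 × 9, so the span is exactly 9 full weeks.
Each full week contributes 5 weekdays (Mon–Fri): 9 × 5 = 45.
Holidays: Feb 16, 2032 (Mon); Feb 18, 2032 (Wed); Mar 30, 2032 (Tue); Apr 3, 2032 (Sat); Apr 11, 2032 (Sun); Apr 12, 2032 (Mon); Apr 17, 2032 (Sat).
4 of the 7 holidays fall on weekdays; the rest are weekends and were already excluded.
Business days: 45 − 4 = 41.

41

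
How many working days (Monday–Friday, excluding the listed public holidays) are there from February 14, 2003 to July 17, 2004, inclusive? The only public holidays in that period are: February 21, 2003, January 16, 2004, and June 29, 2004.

February 14, 2003 is a Friday.
That's 520 days from start to end, counting both.
520 = 7 × 74 + 2, so there are 74 full weeks plus 2 extra days.
Each full week contributes 5 weekdays (Mon–Fri): 74 × 5 = 370.
The 2 extra days are Friday, Saturday — 1 of them qualifies.
Total: 370 + 1 = 371.
Holidays: February 21, 2003 (Fri); January 16, 2004 (Fri); June 29, 2004 (Tue).
All 3 holidays fall on weekdays, so subtract 3.
Business days: 371 − 3 = 368.

368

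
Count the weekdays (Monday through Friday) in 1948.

262

1 January 1948 is a Thursday.
That's 366 days from start to end, counting both.
366 = 7 × 52 + 2, so there are 52 full weeks plus 2 extra days.
Each full week contributes 5 weekdays (Mon–Fri): 52 × 5 = 260.
The 2 extra days are Thu, Fri — 2 of them qualify.
Total: 260 + 2 = 262.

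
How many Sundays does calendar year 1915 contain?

January 1, 1915 is a Friday.
The range spans 365 days (inclusive of both endpoints).
365 = 7 × 52 + 1, so there are 52 full weeks plus 1 extra day.
Each full week contributes one Sunday: 52 so far.
The 1 extra day is Fri — none qualify.
Total: 52 + 0 = 52.

52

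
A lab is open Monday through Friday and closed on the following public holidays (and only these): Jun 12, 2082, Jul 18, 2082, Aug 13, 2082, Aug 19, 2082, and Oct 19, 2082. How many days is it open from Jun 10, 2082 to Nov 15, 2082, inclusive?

Jun 10, 2082 is a Wednesday.
From Jun 10, 2082 to Nov 15, 2082 is 159 days inclusive.
159 = 7 × 22 + 5, so there are 22 full weeks plus 5 extra days.
Each full week contributes 5 weekdays (Mon–Fri): 22 × 5 = 110.
The 5 extra days are Wed, Thu, Fri, Sat, Sun — 3 of them qualify.
Total: 110 + 3 = 113.
Holidays: Jun 12, 2082 (Fri); Jul 18, 2082 (Sat); Aug 13, 2082 (Thu); Aug 19, 2082 (Wed); Oct 19, 2082 (Mon).
4 of the 5 holidays fall on weekdays; the rest are weekends and were already excluded.
Business days: 113 − 4 = 109.

109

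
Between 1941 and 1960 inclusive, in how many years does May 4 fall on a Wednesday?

3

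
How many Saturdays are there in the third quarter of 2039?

13

Jul 1, 2039 is a Friday.
From Jul 1, 2039 to Sep 30, 2039 is 92 days inclusive.
92 = 7 × 13 + 1, so there are 13 full weeks plus 1 extra day.
Each full week contributes one Saturday: 13 so far.
The 1 extra day is Fri — none qualify.
Total: 13 + 0 = 13.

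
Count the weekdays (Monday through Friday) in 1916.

260

1916-01-01 is a Saturday.
The range spans 366 days (inclusive of both endpoints).
366 = 7 × 52 + 2, so there are 52 full weeks plus 2 extra days.
Each full week contributes 5 weekdays (Mon–Fri): 52 × 5 = 260.
The 2 extra days are Sat, Sun — none qualify.
Total: 260 + 0 = 260.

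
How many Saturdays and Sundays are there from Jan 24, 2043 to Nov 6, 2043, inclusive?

82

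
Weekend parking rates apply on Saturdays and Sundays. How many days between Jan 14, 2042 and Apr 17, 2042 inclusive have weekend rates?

26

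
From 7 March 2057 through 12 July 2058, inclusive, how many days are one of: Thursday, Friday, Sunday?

212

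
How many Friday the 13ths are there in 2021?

1

The 13th falls on a Friday when the month's 13th has weekday Fri.
Jan 13 is Wed; Feb 13 is Sat; Mar 13 is Sat; Apr 13 is Tue; May 13 is Thu; Jun 13 is Sun; Jul 13 is Tue; Aug 13 is Fri ✓; Sep 13 is Mon; Oct 13 is Wed; Nov 13 is Sat; Dec 13 is Mon.
Friday the 13ths: Aug.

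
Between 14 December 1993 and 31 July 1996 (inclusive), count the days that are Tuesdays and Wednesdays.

276

14 December 1993 is a Tuesday.
That's 961 days from start to end, counting both.
961 = 7 × 137 + 2, so there are 137 full weeks plus 2 extra days.
Each full week contributes 2 days from the set (Tue, Wed): 137 × 2 = 274.
The 2 extra days are Tuesday, Wednesday — 2 of them qualify.
Total: 274 + 2 = 276.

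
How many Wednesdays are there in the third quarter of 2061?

1 July 2061 is a Friday.
That's 92 days from start to end, counting both.
92 = 7 × 13 + 1, so there are 13 full weeks plus 1 extra day.
Each full week contributes one Wednesday: 13 so far.
The 1 extra day is Friday — none qualify.
Total: 13 + 0 = 13.

13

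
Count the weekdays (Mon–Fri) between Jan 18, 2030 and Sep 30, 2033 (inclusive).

966

Jan 18, 2030 is a Friday.
From Jan 18, 2030 to Sep 30, 2033 is 1352 days inclusive.
1352 = 7 × 193 + 1, so there are 193 full weeks plus 1 extra day.
Each full week contributes 5 weekdays (Mon–Fri): 193 × 5 = 965.
The 1 extra day is Friday — 1 of them qualifies.
Total: 965 + 1 = 966.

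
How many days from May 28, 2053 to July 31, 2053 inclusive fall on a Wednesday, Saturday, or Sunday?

28

May 28, 2053 is a Wednesday.
The range spans 65 days (inclusive of both endpoints).
65 = 7 × 9 + 2, so there are 9 full weeks plus 2 extra days.
Each full week contributes 3 days from the set (Wed, Sat, Sun): 9 × 3 = 27.
The 2 extra days are Wed, Thu — 1 of them qualifies.
Total: 27 + 1 = 28.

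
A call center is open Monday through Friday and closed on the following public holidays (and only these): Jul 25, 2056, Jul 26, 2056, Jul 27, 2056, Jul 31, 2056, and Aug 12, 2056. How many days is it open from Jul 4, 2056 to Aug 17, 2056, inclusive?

29 business days

Jul 4, 2056 is a Tuesday.
The range spans 45 days (inclusive of both endpoints).
45 = 7 × 6 + 3, so there are 6 full weeks plus 3 extra days.
Each full week contributes 5 weekdays (Mon–Fri): 6 × 5 = 30.
The 3 extra days are Tue, Wed, Thu — 3 of them qualify.
Total: 30 + 3 = 33.
Holidays: Jul 25, 2056 (Tue); Jul 26, 2056 (Wed); Jul 27, 2056 (Thu); Jul 31, 2056 (Mon); Aug 12, 2056 (Sat).
4 of the 5 holidays fall on weekdays; the rest are weekends and were already excluded.
Business days: 33 − 4 = 29.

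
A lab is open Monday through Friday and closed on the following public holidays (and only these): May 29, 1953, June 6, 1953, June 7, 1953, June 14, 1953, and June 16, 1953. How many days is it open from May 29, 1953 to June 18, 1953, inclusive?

May 29, 1953 is a Friday.
That's 21 days from start to end, counting both.
21 = 7 × 3, so the span is exactly 3 full weeks.
Each full week contributes 5 weekdays (Mon–Fri): 3 × 5 = 15.
Holidays: May 29, 1953 (Fri); June 6, 1953 (Sat); June 7, 1953 (Sun); June 14, 1953 (Sun); June 16, 1953 (Tue).
2 of the 5 holidays fall on weekdays; the rest are weekends and were already excluded.
Business days: 15 − 2 = 13.

13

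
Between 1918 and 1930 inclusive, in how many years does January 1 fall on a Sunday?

Day of week of January 1 in each year:
1918: Tue, 1919: Wed, 1920: Thu, 1921: Sat, 1922: Sun ✓, 1923: Mon, 1924: Tue, 1925: Thu, 1926: Fri, 1927: Sat, 1928: Sun ✓, 1929: Tue, 1930: Wed
Sundays: 1922, 1928.

2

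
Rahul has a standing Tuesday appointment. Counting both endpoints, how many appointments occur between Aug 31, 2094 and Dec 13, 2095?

Aug 31, 2094 is a Tuesday.
That's 470 days from start to end, counting both.
470 = 7 × 67 + 1, so there are 67 full weeks plus 1 extra day.
Each full week contributes one Tuesday: 67 so far.
The 1 extra day is Tuesday — 1 of them qualifies.
Total: 67 + 1 = 68.

68 Tuesdays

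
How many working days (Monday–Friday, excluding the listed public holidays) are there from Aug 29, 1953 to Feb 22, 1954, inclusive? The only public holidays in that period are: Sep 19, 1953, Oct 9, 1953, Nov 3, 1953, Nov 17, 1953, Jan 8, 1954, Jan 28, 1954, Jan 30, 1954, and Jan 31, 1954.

121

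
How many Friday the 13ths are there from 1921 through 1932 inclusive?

21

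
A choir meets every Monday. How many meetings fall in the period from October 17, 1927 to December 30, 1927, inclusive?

11 Mondays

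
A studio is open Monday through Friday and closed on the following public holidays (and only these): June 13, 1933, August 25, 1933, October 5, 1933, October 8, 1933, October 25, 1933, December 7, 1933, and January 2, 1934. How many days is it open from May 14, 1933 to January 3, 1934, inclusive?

May 14, 1933 is a Sunday.
That's 235 days from start to end, counting both.
235 = 7 × 33 + 4, so there are 33 full weeks plus 4 extra days.
Each full week contributes 5 weekdays (Mon–Fri): 33 × 5 = 165.
The 4 extra days are Sunday, Monday, Tuesday, Wednesday — 3 of them qualify.
Total: 165 + 3 = 168.
Holidays: June 13, 1933 (Tue); August 25, 1933 (Fri); October 5, 1933 (Thu); October 8, 1933 (Sun); October 25, 1933 (Wed); December 7, 1933 (Thu); January 2, 1934 (Tue).
6 of the 7 holidays fall on weekdays; the rest are weekends and were already excluded.
Business days: 168 − 6 = 162.

162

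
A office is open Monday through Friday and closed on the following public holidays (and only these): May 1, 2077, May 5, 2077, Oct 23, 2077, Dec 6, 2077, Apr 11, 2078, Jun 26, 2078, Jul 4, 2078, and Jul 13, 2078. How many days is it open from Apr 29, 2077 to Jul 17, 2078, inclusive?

312 business days

Apr 29, 2077 is a Thursday.
From Apr 29, 2077 to Jul 17, 2078 is 445 days inclusive.
445 = 7 × 63 + 4, so there are 63 full weeks plus 4 extra days.
Each full week contributes 5 weekdays (Mon–Fri): 63 × 5 = 315.
The 4 extra days are Thu, Fri, Sat, Sun — 2 of them qualify.
Total: 315 + 2 = 317.
Holidays: May 1, 2077 (Sat); May 5, 2077 (Wed); Oct 23, 2077 (Sat); Dec 6, 2077 (Mon); Apr 11, 2078 (Mon); Jun 26, 2078 (Sun); Jul 4, 2078 (Mon); Jul 13, 2078 (Wed).
5 of the 8 holidays fall on weekdays; the rest are weekends and were already excluded.
Business days: 317 − 5 = 312.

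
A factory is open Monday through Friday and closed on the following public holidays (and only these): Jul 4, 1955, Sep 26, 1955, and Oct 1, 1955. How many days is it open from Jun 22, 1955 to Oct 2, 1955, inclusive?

Jun 22, 1955 is a Wednesday.
From Jun 22, 1955 to Oct 2, 1955 is 103 days inclusive.
103 = 7 × 14 + 5, so there are 14 full weeks plus 5 extra days.
Each full week contributes 5 weekdays (Mon–Fri): 14 × 5 = 70.
The 5 extra days are Wed, Thu, Fri, Sat, Sun — 3 of them qualify.
Total: 70 + 3 = 73.
Holidays: Jul 4, 1955 (Mon); Sep 26, 1955 (Mon); Oct 1, 1955 (Sat).
2 of the 3 holidays fall on weekdays; the rest are weekends and were already excluded.
Business days: 73 − 2 = 71.

71 business days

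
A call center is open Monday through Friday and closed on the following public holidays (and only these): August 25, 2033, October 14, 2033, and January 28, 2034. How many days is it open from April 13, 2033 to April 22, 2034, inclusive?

266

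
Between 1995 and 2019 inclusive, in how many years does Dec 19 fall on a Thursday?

Day of week of December 19 in each year:
1995: Tue, 1996: Thu ✓, 1997: Fri, 1998: Sat, 1999: Sun, 2000: Tue, 2001: Wed, 2002: Thu ✓, 2003: Fri, 2004: Sun, 2005: Mon, 2006: Tue, 2007: Wed, 2008: Fri, 2009: Sat, 2010: Sun, 2011: Mon, 2012: Wed, 2013: Thu ✓, 2014: Fri, 2015: Sat, 2016: Mon, 2017: Tue, 2018: Wed, 2019: Thu ✓
Thursdays: 1996, 2002, 2013, 2019.

4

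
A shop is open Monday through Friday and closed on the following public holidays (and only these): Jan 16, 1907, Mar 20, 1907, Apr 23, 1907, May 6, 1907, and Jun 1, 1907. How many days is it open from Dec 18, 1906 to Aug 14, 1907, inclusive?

168

Dec 18, 1906 is a Tuesday.
That's 240 days from start to end, counting both.
240 = 7 × 34 + 2, so there are 34 full weeks plus 2 extra days.
Each full week contributes 5 weekdays (Mon–Fri): 34 × 5 = 170.
The 2 extra days are Tuesday, Wednesday — 2 of them qualify.
Total: 170 + 2 = 172.
Holidays: Jan 16, 1907 (Wed); Mar 20, 1907 (Wed); Apr 23, 1907 (Tue); May 6, 1907 (Mon); Jun 1, 1907 (Sat).
4 of the 5 holidays fall on weekdays; the rest are weekends and were already excluded.
Business days: 172 − 4 = 168.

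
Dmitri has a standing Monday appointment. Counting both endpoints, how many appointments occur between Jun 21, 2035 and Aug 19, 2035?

8

Jun 21, 2035 is a Thursday.
From Jun 21, 2035 to Aug 19, 2035 is 60 days inclusive.
60 = 7 × 8 + 4, so there are 8 full weeks plus 4 extra days.
Each full week contributes one Monday: 8 so far.
The 4 extra days are Thu, Fri, Sat, Sun — none qualify.
Total: 8 + 0 = 8.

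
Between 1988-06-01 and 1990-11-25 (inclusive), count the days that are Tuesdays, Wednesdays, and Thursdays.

1988-06-01 is a Wednesday.
The range spans 908 days (inclusive of both endpoints).
908 = 7 × 129 + 5, so there are 129 full weeks plus 5 extra days.
Each full week contributes 3 days from the set (Tue, Wed, Thu): 129 × 3 = 387.
The 5 extra days are Wednesday, Thursday, Friday, Saturday, Sunday — 2 of them qualify.
Total: 387 + 2 = 389.

389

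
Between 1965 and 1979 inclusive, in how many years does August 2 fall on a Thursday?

Day of week of August 2 in each year:
1965: Mon, 1966: Tue, 1967: Wed, 1968: Fri, 1969: Sat, 1970: Sun, 1971: Mon, 1972: Wed, 1973: Thu ✓, 1974: Fri, 1975: Sat, 1976: Mon, 1977: Tue, 1978: Wed, 1979: Thu ✓
Thursdays: 1973, 1979.

2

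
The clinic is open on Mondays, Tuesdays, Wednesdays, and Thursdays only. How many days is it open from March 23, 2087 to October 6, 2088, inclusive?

323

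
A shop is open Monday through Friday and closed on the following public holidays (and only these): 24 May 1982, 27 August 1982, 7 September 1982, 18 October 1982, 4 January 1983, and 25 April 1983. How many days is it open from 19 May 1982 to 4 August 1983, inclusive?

19 May 1982 is a Wednesday.
That's 443 days from start to end, counting both.
443 = 7 × 63 + 2, so there are 63 full weeks plus 2 extra days.
Each full week contributes 5 weekdays (Mon–Fri): 63 × 5 = 315.
The 2 extra days are Wed, Thu — 2 of them qualify.
Total: 315 + 2 = 317.
Holidays: 24 May 1982 (Mon); 27 August 1982 (Fri); 7 September 1982 (Tue); 18 October 1982 (Mon); 4 January 1983 (Tue); 25 April 1983 (Mon).
All 6 holidays fall on weekdays, so subtract 6.
Business days: 317 − 6 = 311.

311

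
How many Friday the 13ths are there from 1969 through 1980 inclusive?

19

Friday-the-13ths by year:
1969: Jun
1970: Feb, Mar, Nov
1971: Aug
1972: Oct
1973: Apr, Jul
1974: Sep, Dec
1975: Jun
1976: Feb, Aug
1977: May
1978: Jan, Oct
1979: Apr, Jul
1980: Jun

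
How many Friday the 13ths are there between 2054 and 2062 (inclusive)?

15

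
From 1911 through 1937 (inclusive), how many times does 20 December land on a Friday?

4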